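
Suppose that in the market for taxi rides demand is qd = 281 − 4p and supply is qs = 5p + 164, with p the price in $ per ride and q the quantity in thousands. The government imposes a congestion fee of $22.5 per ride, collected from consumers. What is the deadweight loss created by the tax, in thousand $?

Without the tax, 281 − 4p = 5p + 164 gives 9p = 117, so p* = $13 and q* = 229.
With the tax collected from consumers, demand (in seller-price terms) shifts: qd = 281 − 4(p + 22.5).
Solving gives q = 179 with consumers paying $25.5 and producers receiving $3 (the $22.5 wedge).
Quantity falls by |ΔQ| = |229 − 179| = 50.
DWL = ½ · t · |ΔQ| = ½ · 22.5 · 50 = $562.5.

Deadweight loss = $562.5 thousand.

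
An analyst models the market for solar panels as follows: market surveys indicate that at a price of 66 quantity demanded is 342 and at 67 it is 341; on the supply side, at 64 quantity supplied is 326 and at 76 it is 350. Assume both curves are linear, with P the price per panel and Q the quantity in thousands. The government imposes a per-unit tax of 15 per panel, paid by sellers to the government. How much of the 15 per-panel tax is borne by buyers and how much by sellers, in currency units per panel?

Buyers bear 10 per panel; sellers bear 5 per panel.

Demand slope: (341 − 342)/(67 − 66) = -1, so Qd = 408 − P.
Supply slope: (350 − 326)/(76 − 64) = 2, so Qs = 2P + 198.
Before the tax: set 408 − P = 2P + 198 → P* = 70, Q* = 338.
With the tax collected from sellers, supply shifts: Qs = 2(P − 15) + 198.
New equilibrium: buyers pay 80, sellers receive 65, Q = 328. (Wedge: Pb − Ps = 15.)
Burden on buyers: 10; on sellers: 5. (They sum to 15.)
The less price-elastic side of the market bears the larger share of a per-unit tax.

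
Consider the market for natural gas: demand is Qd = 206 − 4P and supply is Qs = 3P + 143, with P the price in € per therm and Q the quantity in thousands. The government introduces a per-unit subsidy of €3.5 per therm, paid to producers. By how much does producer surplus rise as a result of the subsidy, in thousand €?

Producer surplus rises by €346 thousand.

Before the subsidy: set 206 − 4P = 3P + 143 → P* = €9, Q* = 170.
With a per-unit subsidy paid to producers, each receives P + 3.5 per unit sold, so supply becomes Qs = 3(P + 3.5) + 143.
New equilibrium: buyers pay €7.5, producers receive €11, Q = 176. (Wedge: Pb − Ps = −3.5.)
ΔPS is the trapezoid between Q = 176 and Q = 170 of height €2: ½ · (170 + 176) · 2 = €346.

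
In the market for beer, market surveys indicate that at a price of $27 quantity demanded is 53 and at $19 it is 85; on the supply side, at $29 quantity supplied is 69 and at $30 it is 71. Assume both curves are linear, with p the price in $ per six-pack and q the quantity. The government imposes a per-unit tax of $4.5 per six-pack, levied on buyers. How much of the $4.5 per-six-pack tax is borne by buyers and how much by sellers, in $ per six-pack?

Demand slope: (85 − 53)/(19 − 27) = -4, so qd = 161 − 4p.
Supply slope: (71 − 69)/(30 − 29) = 2, so qs = 2p + 11.
Before the tax: set 161 − 4p = 2p + 11 → p* = $25, q* = 61.
With the tax collected from buyers, demand (in seller-price terms) shifts: qd = 161 − 4(p + 4.5).
New equilibrium: buyers pay $26.5, sellers receive $22, q = 55. (Wedge: pb − ps = 4.5.)
Burden on buyers: $1.5; on sellers: $3. (They sum to $4.5.)
The less price-elastic side of the market bears the larger share of a per-unit tax.

Buyers bear $1.5 per six-pack; sellers bear $3 per six-pack.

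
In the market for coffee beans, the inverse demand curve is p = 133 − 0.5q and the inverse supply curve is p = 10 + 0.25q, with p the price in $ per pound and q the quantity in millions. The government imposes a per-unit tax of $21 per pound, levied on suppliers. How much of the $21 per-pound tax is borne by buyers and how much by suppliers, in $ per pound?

Buyers bear $14 per pound; suppliers bear $7 per pound.

Rewrite in direct form: qd = 266 − 2p and qs = 4p − 40.
Without the tax, 266 − 2p = 4p − 40 gives 6p = 306, so p* = $51 and q* = 164.
With the tax collected from suppliers, supply shifts: qs = 4(p − 21) − 40.
Solving gives q = 136 with buyers paying $65 and suppliers receiving $44 (the $21 wedge).
Burden on buyers: $14; on suppliers: $7. (They sum to $21.)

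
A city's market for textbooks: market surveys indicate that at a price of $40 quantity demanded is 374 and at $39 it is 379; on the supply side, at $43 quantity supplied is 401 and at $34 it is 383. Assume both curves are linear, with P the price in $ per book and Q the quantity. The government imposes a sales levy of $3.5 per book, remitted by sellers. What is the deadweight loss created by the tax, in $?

Demand slope: (379 − 374)/(39 − 40) = -5, so Qd = 574 − 5P.
Supply slope: (383 − 401)/(34 − 43) = 2, so Qs = 2P + 315.
Before the tax: set 574 − 5P = 2P + 315 → P* = $37, Q* = 389.
With the tax collected from sellers, supply shifts: Qs = 2(P − 3.5) + 315.
Solving gives Q = 384 with buyers paying $38 and sellers receiving $34.5 (the $3.5 wedge).
Quantity falls by |ΔQ| = |389 − 384| = 5.
DWL = ½ · t · |ΔQ| = ½ · 3.5 · 5 = $8.75.

Deadweight loss = $8.75.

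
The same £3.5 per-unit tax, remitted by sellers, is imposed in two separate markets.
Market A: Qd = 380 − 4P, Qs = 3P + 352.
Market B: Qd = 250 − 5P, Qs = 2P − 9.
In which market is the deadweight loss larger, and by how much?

Market A: pre-tax P* = £4, Q* = 364; post-tax Q = 358; deadweight loss = £10.5.
Market B: pre-tax P* = £37, Q* = 65; post-tax Q = 60; deadweight loss = £8.75.
Difference: £10.5 vs £8.75 → market A is larger by £1.75.

Market A, by £1.75.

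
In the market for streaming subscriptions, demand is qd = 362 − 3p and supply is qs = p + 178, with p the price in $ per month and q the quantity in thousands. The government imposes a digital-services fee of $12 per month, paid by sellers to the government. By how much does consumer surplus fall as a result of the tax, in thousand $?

Consumer surplus falls by $658.5 thousand.

Before the tax: set 362 − 3p = p + 178 → p* = $46, q* = 224.
With the tax collected from sellers, supply shifts: qs = (p − 12) + 178.
Solving gives q = 215 with buyers paying $49 and sellers receiving $37 (the $12 wedge).
ΔCS is the trapezoid between Q = 215 and Q = 224 of height $3: ½ · (224 + 215) · 3 = $658.5.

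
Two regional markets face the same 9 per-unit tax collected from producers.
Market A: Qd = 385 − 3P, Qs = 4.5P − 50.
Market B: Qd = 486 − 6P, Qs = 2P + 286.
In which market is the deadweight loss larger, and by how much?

Market A: pre-tax P* = 58, Q* = 211; post-tax Q = 194.8; deadweight loss = 72.9.
Market B: pre-tax P* = 25, Q* = 336; post-tax Q = 322.5; deadweight loss = 60.75.
Difference: 72.9 vs 60.75 → market A is larger by 12.15.

Market A, by 12.15.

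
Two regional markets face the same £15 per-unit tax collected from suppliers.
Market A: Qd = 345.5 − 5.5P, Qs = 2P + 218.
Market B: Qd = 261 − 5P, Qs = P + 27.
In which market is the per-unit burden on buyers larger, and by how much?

Market A: pre-tax P* = £17, Q* = 252; post-tax Q = 230; per-unit burden on buyers = £4.
Market B: pre-tax P* = £39, Q* = 66; post-tax Q = 53.5; per-unit burden on buyers = £2.5.
Difference: £4 vs £2.5 → market A is larger by £1.5.

Market A, by £1.5.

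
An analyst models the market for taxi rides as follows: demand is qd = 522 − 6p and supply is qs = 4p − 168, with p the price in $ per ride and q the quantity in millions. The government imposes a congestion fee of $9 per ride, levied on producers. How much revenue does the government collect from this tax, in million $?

Tax revenue = $777.6 million.

Before the tax: set 522 − 6p = 4p − 168 → p* = $69, q* = 108.
With the tax collected from producers, supply shifts: qs = 4(p − 9) − 168.
Solving gives q = 86.4 with buyers paying $72.6 and producers receiving $63.6 (the $9 wedge).
Revenue = t · Q = 9 · 86.4 = $777.6.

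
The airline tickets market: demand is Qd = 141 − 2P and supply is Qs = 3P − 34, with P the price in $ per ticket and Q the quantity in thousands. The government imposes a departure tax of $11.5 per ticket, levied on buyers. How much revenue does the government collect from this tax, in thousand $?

Tax revenue = $657.8 thousand.

Before the tax: set 141 − 2P = 3P − 34 → P* = $35, Q* = 71.
With the tax collected from buyers, demand (in seller-price terms) shifts: Qd = 141 − 2(P + 11.5).
Solving gives Q = 57.2 with buyers paying $41.9 and suppliers receiving $30.4 (the $11.5 wedge).
Revenue = t · Q = 11.5 · 57.2 = $657.8.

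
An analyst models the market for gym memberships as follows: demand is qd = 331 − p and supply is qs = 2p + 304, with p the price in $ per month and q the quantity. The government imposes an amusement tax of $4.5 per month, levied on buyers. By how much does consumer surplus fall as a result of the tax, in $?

Consumer surplus falls by $961.5.

Without the tax, 331 − p = 2p + 304 gives 3p = 27, so p* = $9 and q* = 322.
With the tax collected from buyers, demand (in seller-price terms) shifts: qd = 331 − (p + 4.5).
Solving gives q = 319 with buyers paying $12 and producers receiving $7.5 (the $4.5 wedge).
ΔCS is the trapezoid between Q = 319 and Q = 322 of height $3: ½ · (322 + 319) · 3 = $961.5.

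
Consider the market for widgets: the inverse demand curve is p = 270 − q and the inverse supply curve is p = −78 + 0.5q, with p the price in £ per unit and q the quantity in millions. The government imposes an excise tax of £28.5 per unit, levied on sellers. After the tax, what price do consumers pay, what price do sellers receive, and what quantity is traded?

Consumers pay £57; sellers receive £28.5; quantity = 213.

Inverting to q(p) form: qd = 270 − p; qs = 2p + 156.
Before the tax: set 270 − p = 2p + 156 → p* = £38, q* = 232.
With the tax collected from sellers, supply shifts: qs = 2(p − 28.5) + 156.
Solving gives q = 213 with consumers paying £57 and sellers receiving £28.5 (the £28.5 wedge).
The less price-elastic side of the market bears the larger share of a per-unit tax.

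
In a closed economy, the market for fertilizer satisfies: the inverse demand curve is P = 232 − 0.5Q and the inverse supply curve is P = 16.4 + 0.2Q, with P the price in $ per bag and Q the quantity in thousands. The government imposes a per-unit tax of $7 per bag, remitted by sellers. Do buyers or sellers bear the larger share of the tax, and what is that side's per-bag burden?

Inverting to Q(P) form: Qd = 464 − 2P; Qs = 5P − 82.
Without the tax, 464 − 2P = 5P − 82 gives 7P = 546, so P* = $78 and Q* = 308.
With the tax collected from sellers, supply shifts: Qs = 5(P − 7) − 82.
New equilibrium: buyers pay $83, sellers receive $76, Q = 298. (Wedge: Pb − Ps = 7.)
Per-bag burden: buyers $5, sellers $2.
Buyers take the larger share because demand is less price-elastic here (demand slope 2 vs supply slope 5).

Buyers bear the larger share: $5 per bag.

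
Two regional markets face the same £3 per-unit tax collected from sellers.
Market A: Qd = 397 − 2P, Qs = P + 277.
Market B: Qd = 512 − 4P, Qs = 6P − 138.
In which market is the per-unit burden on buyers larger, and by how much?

Market B, by £0.8.

Market A: pre-tax P* = £40, Q* = 317; post-tax Q = 315; per-unit burden on buyers = £1.
Market B: pre-tax P* = £65, Q* = 252; post-tax Q = 244.8; per-unit burden on buyers = £1.8.
Difference: £1 vs £1.8 → market B is larger by £0.8.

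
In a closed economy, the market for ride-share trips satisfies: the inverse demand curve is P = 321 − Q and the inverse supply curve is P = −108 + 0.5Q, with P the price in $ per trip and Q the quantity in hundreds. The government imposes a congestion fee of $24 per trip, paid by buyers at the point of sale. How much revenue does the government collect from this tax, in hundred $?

Inverting to Q(P) form: Qd = 321 − P; Qs = 2P + 216.
Without the tax, 321 − P = 2P + 216 gives 3P = 105, so P* = $35 and Q* = 286.
With the tax collected from buyers, demand (in seller-price terms) shifts: Qd = 321 − (P + 24).
New equilibrium: buyers pay $51, producers receive $27, Q = 270. (Wedge: Pb − Ps = 24.)
Revenue = t · Q = 24 · 270 = $6480.

Tax revenue = $6480 hundred.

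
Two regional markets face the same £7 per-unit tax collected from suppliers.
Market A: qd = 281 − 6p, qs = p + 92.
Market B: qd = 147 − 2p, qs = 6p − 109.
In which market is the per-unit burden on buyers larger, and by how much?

Market B, by £4.25.

Market A: pre-tax p* = £27, q* = 119; post-tax q = 113; per-unit burden on buyers = £1.
Market B: pre-tax p* = £32, q* = 83; post-tax q = 72.5; per-unit burden on buyers = £5.25.
Difference: £1 vs £5.25 → market B is larger by £4.25.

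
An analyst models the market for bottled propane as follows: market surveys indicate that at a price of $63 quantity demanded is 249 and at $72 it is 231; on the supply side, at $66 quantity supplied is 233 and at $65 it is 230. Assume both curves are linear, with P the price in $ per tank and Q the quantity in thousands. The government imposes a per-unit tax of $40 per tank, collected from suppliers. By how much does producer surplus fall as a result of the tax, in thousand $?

Demand slope: (231 − 249)/(72 − 63) = -2, so Qd = 375 − 2P.
Supply slope: (230 − 233)/(65 − 66) = 3, so Qs = 3P + 35.
Without the tax, 375 − 2P = 3P + 35 gives 5P = 340, so P* = $68 and Q* = 239.
With the tax collected from suppliers, supply shifts: Qs = 3(P − 40) + 35.
New equilibrium: consumers pay $92, suppliers receive $52, Q = 191. (Wedge: Pb − Ps = 40.)
ΔPS is the trapezoid between Q = 191 and Q = 239 of height $16: ½ · (239 + 191) · 16 = $3440.

Producer surplus falls by $3440 thousand.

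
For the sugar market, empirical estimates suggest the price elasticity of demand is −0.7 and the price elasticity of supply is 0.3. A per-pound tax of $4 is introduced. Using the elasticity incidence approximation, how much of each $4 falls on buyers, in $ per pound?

Buyers bear ≈ $1.2 per pound.

Incidence ratio: buyers' share ≈ εs / (εs + |εd|) = 0.3 / (0.3 + 0.7) = 0.3.
So buyers bear ≈ 0.3 × $4 = $1.2; suppliers bear $2.8.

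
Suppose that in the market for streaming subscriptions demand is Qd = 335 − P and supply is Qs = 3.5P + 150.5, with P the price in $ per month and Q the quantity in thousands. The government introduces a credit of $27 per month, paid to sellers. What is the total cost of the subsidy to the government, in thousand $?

Without the subsidy, 335 − P = 3.5P + 150.5 gives 4.5P = 184.5, so P* = $41 and Q* = 294.
With a per-unit subsidy paid to sellers, each receives P + 27 per unit sold, so supply becomes Qs = 3.5(P + 27) + 150.5.
Solving gives Q = 315 with buyers paying $20 and sellers receiving $47 (the $27 wedge).
Outlay = t · Q = 27 · 315 = $8505.

Government outlay = $8505 thousand.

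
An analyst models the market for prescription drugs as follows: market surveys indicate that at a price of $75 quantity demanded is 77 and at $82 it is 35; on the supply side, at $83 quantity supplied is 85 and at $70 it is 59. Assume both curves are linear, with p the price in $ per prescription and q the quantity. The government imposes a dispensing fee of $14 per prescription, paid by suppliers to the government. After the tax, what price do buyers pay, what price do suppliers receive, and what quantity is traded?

Demand slope: (35 − 77)/(82 − 75) = -6, so qd = 527 − 6p.
Supply slope: (59 − 85)/(70 − 83) = 2, so qs = 2p − 81.
Without the tax, 527 − 6p = 2p − 81 gives 8p = 608, so p* = $76 and q* = 71.
With the tax collected from suppliers, supply shifts: qs = 2(p − 14) − 81.
Solving gives q = 50 with buyers paying $79.5 and suppliers receiving $65.5 (the $14 wedge).
The less price-elastic side of the market bears the larger share of a per-unit tax.

Buyers pay $79.5; suppliers receive $65.5; quantity = 50.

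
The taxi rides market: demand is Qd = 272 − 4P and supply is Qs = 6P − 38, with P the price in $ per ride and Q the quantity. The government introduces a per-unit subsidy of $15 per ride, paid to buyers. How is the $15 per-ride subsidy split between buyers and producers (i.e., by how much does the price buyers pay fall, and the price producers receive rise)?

Before the subsidy: set 272 − 4P = 6P − 38 → P* = $31, Q* = 148.
With a per-unit subsidy paid to buyers, each effectively pays P − 15, so demand becomes Qd = 272 − 4(P − 15).
Solving gives Q = 184 with buyers paying $22 and producers receiving $37 (the $15 wedge).
Gain to buyers: $9; to producers: $6. (They sum to $15.)

Buyers gain $9 per ride; producers gain $6 per ride.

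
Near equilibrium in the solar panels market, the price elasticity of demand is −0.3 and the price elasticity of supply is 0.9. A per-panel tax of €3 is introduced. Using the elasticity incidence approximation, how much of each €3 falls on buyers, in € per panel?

Buyers bear ≈ €2.25 per panel.

Incidence ratio: buyers' share ≈ εs / (εs + |εd|) = 0.9 / (0.9 + 0.3) = 0.75.
So buyers bear ≈ 0.75 × €3 = €2.25; suppliers bear €0.75.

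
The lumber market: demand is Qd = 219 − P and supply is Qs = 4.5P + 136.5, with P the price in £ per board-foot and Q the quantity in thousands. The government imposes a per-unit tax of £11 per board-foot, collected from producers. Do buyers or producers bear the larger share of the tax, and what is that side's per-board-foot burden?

Before the tax: set 219 − P = 4.5P + 136.5 → P* = £15, Q* = 204.
With the tax collected from producers, supply shifts: Qs = 4.5(P − 11) + 136.5.
Solving gives Q = 195 with buyers paying £24 and producers receiving £13 (the £11 wedge).
Per-board-foot burden: buyers £9, producers £2.
Buyers take the larger share because demand is less price-elastic here (demand slope 1 vs supply slope 4.5).

Buyers bear the larger share: £9 per board-foot.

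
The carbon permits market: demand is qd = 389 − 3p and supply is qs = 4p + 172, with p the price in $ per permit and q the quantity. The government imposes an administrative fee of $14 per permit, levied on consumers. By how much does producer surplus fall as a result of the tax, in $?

Producer surplus falls by $1704.

Before the tax: set 389 − 3p = 4p + 172 → p* = $31, q* = 296.
With the tax collected from consumers, demand (in seller-price terms) shifts: qd = 389 − 3(p + 14).
Solving gives q = 272 with consumers paying $39 and sellers receiving $25 (the $14 wedge).
ΔPS is the trapezoid between Q = 272 and Q = 296 of height $6: ½ · (296 + 272) · 6 = $1704.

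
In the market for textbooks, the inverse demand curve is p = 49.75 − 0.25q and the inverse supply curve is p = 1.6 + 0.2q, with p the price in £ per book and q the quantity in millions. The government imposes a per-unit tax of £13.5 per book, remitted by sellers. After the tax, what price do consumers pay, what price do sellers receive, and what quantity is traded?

Consumers pay £30.5; sellers receive £17; quantity = 77.

Inverting to q(p) form: qd = 199 − 4p; qs = 5p − 8.
Without the tax, 199 − 4p = 5p − 8 gives 9p = 207, so p* = £23 and q* = 107.
With the tax collected from sellers, supply shifts: qs = 5(p − 13.5) − 8.
Solving gives q = 77 with consumers paying £30.5 and sellers receiving £17 (the £13.5 wedge).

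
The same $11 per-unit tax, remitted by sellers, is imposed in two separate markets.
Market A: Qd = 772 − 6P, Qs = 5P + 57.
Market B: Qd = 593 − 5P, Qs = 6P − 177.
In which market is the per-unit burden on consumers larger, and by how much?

Market B, by $1.

Market A: pre-tax P* = $65, Q* = 382; post-tax Q = 352; per-unit burden on consumers = $5.
Market B: pre-tax P* = $70, Q* = 243; post-tax Q = 213; per-unit burden on consumers = $6.
Difference: $5 vs $6 → market B is larger by $1.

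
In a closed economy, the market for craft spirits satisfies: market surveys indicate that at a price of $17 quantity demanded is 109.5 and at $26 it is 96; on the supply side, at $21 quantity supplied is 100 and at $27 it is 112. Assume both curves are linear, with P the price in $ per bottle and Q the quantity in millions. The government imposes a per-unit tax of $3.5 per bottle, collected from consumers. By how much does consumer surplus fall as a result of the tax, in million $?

Demand slope: (96 − 109.5)/(26 − 17) = -1.5, so Qd = 135 − 1.5P.
Supply slope: (112 − 100)/(27 − 21) = 2, so Qs = 2P + 58.
Before the tax: set 135 − 1.5P = 2P + 58 → P* = $22, Q* = 102.
With the tax collected from consumers, demand (in seller-price terms) shifts: Qd = 135 − 1.5(P + 3.5).
Solving gives Q = 99 with consumers paying $24 and suppliers receiving $20.5 (the $3.5 wedge).
ΔCS is the trapezoid between Q = 99 and Q = 102 of height $2: ½ · (102 + 99) · 2 = $201.

Consumer surplus falls by $201 million.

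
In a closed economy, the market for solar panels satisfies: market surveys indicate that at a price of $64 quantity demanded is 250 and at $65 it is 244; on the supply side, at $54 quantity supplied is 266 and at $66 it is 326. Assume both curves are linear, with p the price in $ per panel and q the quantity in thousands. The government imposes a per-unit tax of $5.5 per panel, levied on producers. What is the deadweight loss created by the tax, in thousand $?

Deadweight loss = $41.25 thousand.

Demand slope: (244 − 250)/(65 − 64) = -6, so qd = 634 − 6p.
Supply slope: (326 − 266)/(66 − 54) = 5, so qs = 5p − 4.
Without the tax, 634 − 6p = 5p − 4 gives 11p = 638, so p* = $58 and q* = 286.
With the tax collected from producers, supply shifts: qs = 5(p − 5.5) − 4.
New equilibrium: consumers pay $60.5, producers receive $55, q = 271. (Wedge: pb − ps = 5.5.)
Quantity falls by |ΔQ| = |286 − 271| = 15.
DWL = ½ · t · |ΔQ| = ½ · 5.5 · 15 = $41.25.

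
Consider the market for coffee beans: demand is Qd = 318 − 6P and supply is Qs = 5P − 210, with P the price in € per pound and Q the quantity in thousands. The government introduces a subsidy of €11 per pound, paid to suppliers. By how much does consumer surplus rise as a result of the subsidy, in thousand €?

Before the subsidy: set 318 − 6P = 5P − 210 → P* = €48, Q* = 30.
With a per-unit subsidy paid to suppliers, each receives P + 11 per unit sold, so supply becomes Qs = 5(P + 11) − 210.
Solving gives Q = 60 with buyers paying €43 and suppliers receiving €54 (the €11 wedge).
ΔCS is the trapezoid between Q = 60 and Q = 30 of height €5: ½ · (30 + 60) · 5 = €225.

Consumer surplus rises by €225 thousand.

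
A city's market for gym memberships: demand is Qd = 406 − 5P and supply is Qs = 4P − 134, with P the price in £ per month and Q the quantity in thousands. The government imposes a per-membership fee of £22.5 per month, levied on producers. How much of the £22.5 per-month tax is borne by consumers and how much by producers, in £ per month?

Consumers bear £10 per month; producers bear £12.5 per month.

Before the tax: set 406 − 5P = 4P − 134 → P* = £60, Q* = 106.
With the tax collected from producers, supply shifts: Qs = 4(P − 22.5) − 134.
Solving gives Q = 56 with consumers paying £70 and producers receiving £47.5 (the £22.5 wedge).
Burden on consumers: £10; on producers: £12.5. (They sum to £22.5.)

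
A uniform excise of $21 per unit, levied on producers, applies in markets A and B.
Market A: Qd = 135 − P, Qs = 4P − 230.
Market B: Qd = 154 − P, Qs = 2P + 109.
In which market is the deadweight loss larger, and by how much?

Market A, by $29.4.

Market A: pre-tax P* = $73, Q* = 62; post-tax Q = 45.2; deadweight loss = $176.4.
Market B: pre-tax P* = $15, Q* = 139; post-tax Q = 125; deadweight loss = $147.
Difference: $176.4 vs $147 → market A is larger by $29.4.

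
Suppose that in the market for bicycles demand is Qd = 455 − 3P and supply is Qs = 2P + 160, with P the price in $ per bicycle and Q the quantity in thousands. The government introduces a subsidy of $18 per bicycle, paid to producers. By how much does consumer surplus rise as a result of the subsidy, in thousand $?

Consumer surplus rises by $2079.36 thousand.

Before the subsidy: set 455 − 3P = 2P + 160 → P* = $59, Q* = 278.
With a per-unit subsidy paid to producers, each receives P + 18 per unit sold, so supply becomes Qs = 2(P + 18) + 160.
Solving gives Q = 299.6 with buyers paying $51.8 and producers receiving $69.8 (the $18 wedge).
ΔCS is the trapezoid between Q = 299.6 and Q = 278 of height $7.2: ½ · (278 + 299.6) · 7.2 = $2079.36.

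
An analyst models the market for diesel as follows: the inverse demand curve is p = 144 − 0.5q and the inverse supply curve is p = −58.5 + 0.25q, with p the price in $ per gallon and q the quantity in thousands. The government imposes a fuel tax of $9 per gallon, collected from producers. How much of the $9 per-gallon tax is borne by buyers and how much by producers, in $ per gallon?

Inverting to q(p) form: qd = 288 − 2p; qs = 4p + 234.
Without the tax, 288 − 2p = 4p + 234 gives 6p = 54, so p* = $9 and q* = 270.
With the tax collected from producers, supply shifts: qs = 4(p − 9) + 234.
Solving gives q = 258 with buyers paying $15 and producers receiving $6 (the $9 wedge).
Burden on buyers: $6; on producers: $3. (They sum to $9.)

Buyers bear $6 per gallon; producers bear $3 per gallon.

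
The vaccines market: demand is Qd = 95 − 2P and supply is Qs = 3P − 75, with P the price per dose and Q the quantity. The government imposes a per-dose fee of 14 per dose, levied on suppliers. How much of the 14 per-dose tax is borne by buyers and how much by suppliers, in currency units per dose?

Without the tax, 95 − 2P = 3P − 75 gives 5P = 170, so P* = 34 and Q* = 27.
With the tax collected from suppliers, supply shifts: Qs = 3(P − 14) − 75.
Solving gives Q = 10.2 with buyers paying 42.4 and suppliers receiving 28.4 (the 14 wedge).
Burden on buyers: 8.4; on suppliers: 5.6. (They sum to 14.)

Buyers bear 8.4 per dose; suppliers bear 5.6 per dose.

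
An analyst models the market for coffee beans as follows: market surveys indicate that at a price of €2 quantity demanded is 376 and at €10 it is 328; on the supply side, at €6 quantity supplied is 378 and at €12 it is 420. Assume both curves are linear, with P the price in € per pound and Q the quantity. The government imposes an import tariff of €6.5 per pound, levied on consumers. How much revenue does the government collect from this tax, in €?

Tax revenue = €2229.5.

Demand slope: (328 − 376)/(10 − 2) = -6, so Qd = 388 − 6P.
Supply slope: (420 − 378)/(12 − 6) = 7, so Qs = 7P + 336.
Without the tax, 388 − 6P = 7P + 336 gives 13P = 52, so P* = €4 and Q* = 364.
With the tax collected from consumers, demand (in seller-price terms) shifts: Qd = 388 − 6(P + 6.5).
New equilibrium: consumers pay €7.5, producers receive €1, Q = 343. (Wedge: Pb − Ps = 6.5.)
Revenue = t · Q = 6.5 · 343 = €2229.5.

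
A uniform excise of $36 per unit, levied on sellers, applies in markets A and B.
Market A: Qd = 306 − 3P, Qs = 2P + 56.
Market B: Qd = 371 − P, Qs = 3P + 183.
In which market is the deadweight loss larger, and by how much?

Market A, by $291.6.

Market A: pre-tax P* = $50, Q* = 156; post-tax Q = 112.8; deadweight loss = $777.6.
Market B: pre-tax P* = $47, Q* = 324; post-tax Q = 297; deadweight loss = $486.
Difference: $777.6 vs $486 → market A is larger by $291.6.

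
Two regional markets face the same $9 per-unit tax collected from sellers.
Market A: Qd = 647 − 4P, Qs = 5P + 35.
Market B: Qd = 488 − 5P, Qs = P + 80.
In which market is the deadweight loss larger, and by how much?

Market A: pre-tax P* = $68, Q* = 375; post-tax Q = 355; deadweight loss = $90.
Market B: pre-tax P* = $68, Q* = 148; post-tax Q = 140.5; deadweight loss = $33.75.
Difference: $90 vs $33.75 → market A is larger by $56.25.

Market A, by $56.25.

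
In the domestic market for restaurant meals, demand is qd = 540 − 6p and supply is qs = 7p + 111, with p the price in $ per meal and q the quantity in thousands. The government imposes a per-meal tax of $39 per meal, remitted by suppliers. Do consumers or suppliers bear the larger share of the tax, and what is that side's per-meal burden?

Without the tax, 540 − 6p = 7p + 111 gives 13p = 429, so p* = $33 and q* = 342.
With the tax collected from suppliers, supply shifts: qs = 7(p − 39) + 111.
Solving gives q = 216 with consumers paying $54 and suppliers receiving $15 (the $39 wedge).
Per-meal burden: consumers $21, suppliers $18.
Consumers take the larger share because demand is less price-elastic here (demand slope 6 vs supply slope 7).
The less price-elastic side of the market bears the larger share of a per-unit tax.

Consumers bear the larger share: $21 per meal.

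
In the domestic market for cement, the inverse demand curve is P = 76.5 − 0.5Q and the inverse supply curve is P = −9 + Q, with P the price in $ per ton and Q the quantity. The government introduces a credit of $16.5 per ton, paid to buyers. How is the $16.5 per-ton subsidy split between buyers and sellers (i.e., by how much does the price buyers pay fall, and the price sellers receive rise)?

Buyers gain $5.5 per ton; sellers gain $11 per ton.

Rewrite in direct form: Qd = 153 − 2P and Qs = P + 9.
Without the subsidy, 153 − 2P = P + 9 gives 3P = 144, so P* = $48 and Q* = 57.
With a per-unit subsidy paid to buyers, each effectively pays P − 16.5, so demand becomes Qd = 153 − 2(P − 16.5).
Solving gives Q = 68 with buyers paying $42.5 and sellers receiving $59 (the $16.5 wedge).
Gain to buyers: $5.5; to sellers: $11. (They sum to $16.5.)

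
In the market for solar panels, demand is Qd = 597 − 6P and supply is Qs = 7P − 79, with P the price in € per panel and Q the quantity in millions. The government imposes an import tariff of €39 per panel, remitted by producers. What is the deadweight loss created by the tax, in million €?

Deadweight loss = €2457 million.

Without the tax, 597 − 6P = 7P − 79 gives 13P = 676, so P* = €52 and Q* = 285.
With the tax collected from producers, supply shifts: Qs = 7(P − 39) − 79.
Solving gives Q = 159 with consumers paying €73 and producers receiving €34 (the €39 wedge).
Quantity falls by |ΔQ| = |285 − 159| = 126.
DWL = ½ · t · |ΔQ| = ½ · 39 · 126 = €2457.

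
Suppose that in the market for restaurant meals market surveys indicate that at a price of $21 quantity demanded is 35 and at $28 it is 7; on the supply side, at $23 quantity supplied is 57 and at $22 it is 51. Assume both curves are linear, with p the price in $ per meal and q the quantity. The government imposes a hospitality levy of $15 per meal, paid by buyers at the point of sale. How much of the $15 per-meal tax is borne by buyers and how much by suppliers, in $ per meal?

Demand slope: (7 − 35)/(28 − 21) = -4, so qd = 119 − 4p.
Supply slope: (51 − 57)/(22 − 23) = 6, so qs = 6p − 81.
Before the tax: set 119 − 4p = 6p − 81 → p* = $20, q* = 39.
With the tax collected from buyers, demand (in seller-price terms) shifts: qd = 119 − 4(p + 15).
Solving gives q = 3 with buyers paying $29 and suppliers receiving $14 (the $15 wedge).
Burden on buyers: $9; on suppliers: $6. (They sum to $15.)

Buyers bear $9 per meal; suppliers bear $6 per meal.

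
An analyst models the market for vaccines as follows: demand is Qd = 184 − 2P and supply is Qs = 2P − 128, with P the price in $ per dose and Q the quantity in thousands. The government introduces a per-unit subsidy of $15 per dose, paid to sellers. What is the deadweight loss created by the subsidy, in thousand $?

Deadweight loss = $112.5 thousand.

Without the subsidy, 184 − 2P = 2P − 128 gives 4P = 312, so P* = $78 and Q* = 28.
With a per-unit subsidy paid to sellers, each receives P + 15 per unit sold, so supply becomes Qs = 2(P + 15) − 128.
Solving gives Q = 43 with buyers paying $70.5 and sellers receiving $85.5 (the $15 wedge).
Quantity rises by |ΔQ| = |28 − 43| = 15.
DWL = ½ · t · |ΔQ| = ½ · 15 · 15 = $112.5.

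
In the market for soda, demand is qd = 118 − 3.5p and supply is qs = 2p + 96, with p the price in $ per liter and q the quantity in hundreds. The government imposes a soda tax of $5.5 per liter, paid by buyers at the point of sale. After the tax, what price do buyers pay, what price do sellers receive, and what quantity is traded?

Without the tax, 118 − 3.5p = 2p + 96 gives 5.5p = 22, so p* = $4 and q* = 104.
With the tax collected from buyers, demand (in seller-price terms) shifts: qd = 118 − 3.5(p + 5.5).
Solving gives q = 97 with buyers paying $6 and sellers receiving $0.5 (the $5.5 wedge).

Buyers pay $6; sellers receive $0.5; quantity = 97.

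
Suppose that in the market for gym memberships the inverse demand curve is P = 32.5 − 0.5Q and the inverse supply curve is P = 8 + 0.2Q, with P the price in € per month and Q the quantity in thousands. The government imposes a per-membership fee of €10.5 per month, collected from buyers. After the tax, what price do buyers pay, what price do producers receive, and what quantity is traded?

Rewrite in direct form: Qd = 65 − 2P and Qs = 5P − 40.
Before the tax: set 65 − 2P = 5P − 40 → P* = €15, Q* = 35.
With the tax collected from buyers, demand (in seller-price terms) shifts: Qd = 65 − 2(P + 10.5).
New equilibrium: buyers pay €22.5, producers receive €12, Q = 20. (Wedge: Pb − Ps = 10.5.)
The less price-elastic side of the market bears the larger share of a per-unit tax.

Buyers pay €22.5; producers receive €12; quantity = 20.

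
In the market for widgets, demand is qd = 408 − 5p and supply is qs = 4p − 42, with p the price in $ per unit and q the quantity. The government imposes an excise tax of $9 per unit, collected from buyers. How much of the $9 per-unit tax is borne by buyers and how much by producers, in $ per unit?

Buyers bear $4 per unit; producers bear $5 per unit.

Before the tax: set 408 − 5p = 4p − 42 → p* = $50, q* = 158.
With the tax collected from buyers, demand (in seller-price terms) shifts: qd = 408 − 5(p + 9).
New equilibrium: buyers pay $54, producers receive $45, q = 138. (Wedge: pb − ps = 9.)
Burden on buyers: $4; on producers: $5. (They sum to $9.)
The less price-elastic side of the market bears the larger share of a per-unit tax.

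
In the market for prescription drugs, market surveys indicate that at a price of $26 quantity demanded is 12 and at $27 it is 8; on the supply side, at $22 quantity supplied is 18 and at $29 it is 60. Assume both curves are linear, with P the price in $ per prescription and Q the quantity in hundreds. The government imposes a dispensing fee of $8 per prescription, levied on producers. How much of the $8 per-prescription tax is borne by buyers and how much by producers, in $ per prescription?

Demand slope: (8 − 12)/(27 − 26) = -4, so Qd = 116 − 4P.
Supply slope: (60 − 18)/(29 − 22) = 6, so Qs = 6P − 114.
Before the tax: set 116 − 4P = 6P − 114 → P* = $23, Q* = 24.
With the tax collected from producers, supply shifts: Qs = 6(P − 8) − 114.
New equilibrium: buyers pay $27.8, producers receive $19.8, Q = 4.8. (Wedge: Pb − Ps = 8.)
Burden on buyers: $4.8; on producers: $3.2. (They sum to $8.)
The less price-elastic side of the market bears the larger share of a per-unit tax.

Buyers bear $4.8 per prescription; producers bear $3.2 per prescription.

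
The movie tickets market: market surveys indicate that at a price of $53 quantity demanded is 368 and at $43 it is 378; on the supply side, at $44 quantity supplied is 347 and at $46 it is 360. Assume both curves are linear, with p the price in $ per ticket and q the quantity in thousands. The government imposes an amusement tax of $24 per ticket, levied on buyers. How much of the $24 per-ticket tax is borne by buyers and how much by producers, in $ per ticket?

Buyers bear $20.8 per ticket; producers bear $3.2 per ticket.

Demand slope: (378 − 368)/(43 − 53) = -1, so qd = 421 − p.
Supply slope: (360 − 347)/(46 − 44) = 6.5, so qs = 6.5p + 61.
Before the tax: set 421 − p = 6.5p + 61 → p* = $48, q* = 373.
With the tax collected from buyers, demand (in seller-price terms) shifts: qd = 421 − (p + 24).
Solving gives q = 352.2 with buyers paying $68.8 and producers receiving $44.8 (the $24 wedge).
Burden on buyers: $20.8; on producers: $3.2. (They sum to $24.)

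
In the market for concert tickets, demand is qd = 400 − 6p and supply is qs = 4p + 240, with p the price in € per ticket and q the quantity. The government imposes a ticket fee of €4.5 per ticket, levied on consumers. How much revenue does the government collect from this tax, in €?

Without the tax, 400 − 6p = 4p + 240 gives 10p = 160, so p* = €16 and q* = 304.
With the tax collected from consumers, demand (in seller-price terms) shifts: qd = 400 − 6(p + 4.5).
Solving gives q = 293.2 with consumers paying €17.8 and suppliers receiving €13.3 (the €4.5 wedge).
Revenue = t · Q = 4.5 · 293.2 = €1319.4.

Tax revenue = €1319.4.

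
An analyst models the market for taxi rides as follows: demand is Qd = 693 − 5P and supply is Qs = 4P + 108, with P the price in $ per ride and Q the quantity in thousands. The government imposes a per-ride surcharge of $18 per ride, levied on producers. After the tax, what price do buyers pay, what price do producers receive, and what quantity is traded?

Buyers pay $73; producers receive $55; quantity = 328.

Before the tax: set 693 − 5P = 4P + 108 → P* = $65, Q* = 368.
With the tax collected from producers, supply shifts: Qs = 4(P − 18) + 108.
New equilibrium: buyers pay $73, producers receive $55, Q = 328. (Wedge: Pb − Ps = 18.)
The less price-elastic side of the market bears the larger share of a per-unit tax.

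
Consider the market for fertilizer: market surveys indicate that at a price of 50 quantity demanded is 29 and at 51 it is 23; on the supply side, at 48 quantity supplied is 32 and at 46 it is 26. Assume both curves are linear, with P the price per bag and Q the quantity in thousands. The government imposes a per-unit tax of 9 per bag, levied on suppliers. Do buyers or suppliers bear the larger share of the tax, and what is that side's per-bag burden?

Demand slope: (23 − 29)/(51 − 50) = -6, so Qd = 329 − 6P.
Supply slope: (26 − 32)/(46 − 48) = 3, so Qs = 3P − 112.
Before the tax: set 329 − 6P = 3P − 112 → P* = 49, Q* = 35.
With the tax collected from suppliers, supply shifts: Qs = 3(P − 9) − 112.
New equilibrium: buyers pay 52, suppliers receive 43, Q = 17. (Wedge: Pb − Ps = 9.)
Per-bag burden: buyers 3, suppliers 6.
Suppliers take the larger share because supply is less price-elastic here (demand slope 6 vs supply slope 3).

Suppliers bear the larger share: 6 per bag.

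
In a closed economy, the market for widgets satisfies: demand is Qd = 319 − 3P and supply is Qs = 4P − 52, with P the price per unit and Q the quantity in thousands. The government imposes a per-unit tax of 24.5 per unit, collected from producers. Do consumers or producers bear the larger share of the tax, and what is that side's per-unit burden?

Consumers bear the larger share: 14 per unit.

Before the tax: set 319 − 3P = 4P − 52 → P* = 53, Q* = 160.
With the tax collected from producers, supply shifts: Qs = 4(P − 24.5) − 52.
Solving gives Q = 118 with consumers paying 67 and producers receiving 42.5 (the 24.5 wedge).
Per-unit burden: consumers 14, producers 10.5.
Consumers take the larger share because demand is less price-elastic here (demand slope 3 vs supply slope 4).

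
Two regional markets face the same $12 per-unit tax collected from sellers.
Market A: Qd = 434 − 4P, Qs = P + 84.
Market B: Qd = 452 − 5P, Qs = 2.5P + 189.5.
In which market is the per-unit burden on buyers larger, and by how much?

Market B, by $1.6.

Market A: pre-tax P* = $70, Q* = 154; post-tax Q = 144.4; per-unit burden on buyers = $2.4.
Market B: pre-tax P* = $35, Q* = 277; post-tax Q = 257; per-unit burden on buyers = $4.
Difference: $2.4 vs $4 → market B is larger by $1.6.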